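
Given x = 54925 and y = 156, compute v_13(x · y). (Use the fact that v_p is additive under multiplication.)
v_13(8568300) = 4

v_p(x) = 3 (factor: 54925 = 13^3 · 25); v_p(y) = 1 (factor: 156 = 13^1 · 12). Additivity: v_p(xy) = v_p(x) + v_p(y) = 3 + 1 = 4. (Direct check: xy = 8568300 = 13^4 · (300).)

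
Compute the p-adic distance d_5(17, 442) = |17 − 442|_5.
d_5(17, 442) = 1/25

Step 1 — x − y = 17 − 442 = -425. Step 2 — v_5(-425) = 2 (factor: -425 = −(5^2 · 17); the sign does not affect v_p). Step 3 — |x − y|_5 = 5^{-2} = 1/25.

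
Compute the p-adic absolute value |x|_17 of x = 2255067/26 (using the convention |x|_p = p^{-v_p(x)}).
|2255067/26|_17 = 1/83521

Step 1 — compute v_17(x) by factoring powers of 17 out of the numerator and denominator: v_17(2255067/26) = 4. Step 2 — apply |x|_p = p^{-v_p(x)} = 17^{-4} = 1/83521.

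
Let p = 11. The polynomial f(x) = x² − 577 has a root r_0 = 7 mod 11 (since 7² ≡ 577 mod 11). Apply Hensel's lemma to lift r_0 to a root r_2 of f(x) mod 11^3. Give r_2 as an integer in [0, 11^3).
r_2 = 304 (mod 1331)

Hensel's recurrence: r_{i+1} = r_i − f(r_i)·(f′(r_i))^{-1} mod 11^{i+2}, with f′(x) = 2x. Iterate:
  r_0 = 7 (mod 11)
  r_1 = 62 (mod 121)
  r_2 = 304 (mod 1331)
Final: r_2 = 304, and one checks f(r_2) ≡ 0 mod 11^3.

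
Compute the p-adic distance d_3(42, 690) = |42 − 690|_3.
d_3(42, 690) = 1/81

Step 1 — x − y = 42 − 690 = -648. Step 2 — v_3(-648) = 4 (factor: -648 = −(3^4 · 8); the sign does not affect v_p). Step 3 — |x − y|_3 = 3^{-4} = 1/81.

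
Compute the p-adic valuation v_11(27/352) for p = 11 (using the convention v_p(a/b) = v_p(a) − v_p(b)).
v_11(27/352) = -1

Factor powers of 11 from the numerator and denominator of the reduced fraction: 27 = 11^0 · 27 and 352 = 11^1 · 32. Apply v_p(a/b) = v_p(a) − v_p(b): v_11(27/352) = 0 − 1 = -1.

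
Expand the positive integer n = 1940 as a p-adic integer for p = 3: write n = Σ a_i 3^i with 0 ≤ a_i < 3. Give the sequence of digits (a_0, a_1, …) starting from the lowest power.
(a_0, a_1, …) = (2, 1, 2, 2, 2, 1, 2)

Repeated division by 3 gives the digits low-to-high: 1940 = 2 + 1·3^1 + 2·3^2 + 2·3^3 + 2·3^4 + 1·3^5 + 2·3^6. Digit sequence: (2, 1, 2, 2, 2, 1, 2).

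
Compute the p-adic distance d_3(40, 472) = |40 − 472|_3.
d_3(40, 472) = 1/27

Step 1 — x − y = 40 − 472 = -432. Step 2 — v_3(-432) = 3 (factor: -432 = −(3^3 · 16); the sign does not affect v_p). Step 3 — |x − y|_3 = 3^{-3} = 1/27.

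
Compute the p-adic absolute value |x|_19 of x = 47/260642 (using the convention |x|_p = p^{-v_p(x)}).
|47/260642|_19 = 130321

Step 1 — compute v_19(x) by factoring powers of 19 out of the numerator and denominator: v_19(47/260642) = -4. Step 2 — apply |x|_p = p^{-v_p(x)} = 19^{4} = 130321.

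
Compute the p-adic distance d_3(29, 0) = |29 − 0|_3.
d_3(29, 0) = 1

Step 1 — x − y = 29 − 0 = 29. Step 2 — v_3(29) = 0 (factor: 29 = (3^0 · 29); the sign does not affect v_p). Step 3 — |x − y|_3 = 3^{0} = 1.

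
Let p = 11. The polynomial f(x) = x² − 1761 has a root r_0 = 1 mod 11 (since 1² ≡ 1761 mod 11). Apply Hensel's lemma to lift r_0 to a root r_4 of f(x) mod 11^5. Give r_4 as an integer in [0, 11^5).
r_4 = 92841 (mod 161051)

Hensel's recurrence: r_{i+1} = r_i − f(r_i)·(f′(r_i))^{-1} mod 11^{i+2}, with f′(x) = 2x. Iterate:
  r_0 = 1 (mod 11)
  r_1 = 34 (mod 121)
  r_2 = 1002 (mod 1331)
  r_3 = 4995 (mod 14641)
  r_4 = 92841 (mod 161051)
Final: r_4 = 92841, and one checks f(r_4) ≡ 0 mod 11^5.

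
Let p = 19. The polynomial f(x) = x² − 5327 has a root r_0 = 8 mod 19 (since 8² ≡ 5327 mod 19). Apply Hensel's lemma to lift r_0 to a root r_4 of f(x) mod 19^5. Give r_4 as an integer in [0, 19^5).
r_4 = 182845 (mod 2476099)

Hensel's recurrence: r_{i+1} = r_i − f(r_i)·(f′(r_i))^{-1} mod 19^{i+2}, with f′(x) = 2x. Iterate:
  r_0 = 8 (mod 19)
  r_1 = 179 (mod 361)
  r_2 = 4511 (mod 6859)
  r_3 = 52524 (mod 130321)
  r_4 = 182845 (mod 2476099)
Final: r_4 = 182845, and one checks f(r_4) ≡ 0 mod 19^5.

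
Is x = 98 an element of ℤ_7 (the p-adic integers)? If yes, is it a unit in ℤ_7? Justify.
x ∈ ℤ_7 but not a unit; v_7(x) = 2 > 0

ℤ_7 = {x ∈ ℚ_7 : v_7(x) ≥ 0} and ℤ_7^× = {x ∈ ℤ_7 : v_7(x) = 0}. Here v_7(98) = v_7(num) − v_7(den) = 2; compare against these criteria.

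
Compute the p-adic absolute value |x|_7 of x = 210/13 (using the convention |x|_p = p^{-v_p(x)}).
|210/13|_7 = 1/7

Step 1 — compute v_7(x) by factoring powers of 7 out of the numerator and denominator: v_7(210/13) = 1. Step 2 — apply |x|_p = p^{-v_p(x)} = 7^{-1} = 1/7.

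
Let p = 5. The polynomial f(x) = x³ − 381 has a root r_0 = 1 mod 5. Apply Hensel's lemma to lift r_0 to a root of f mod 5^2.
r_1 = 11 (mod 25)

Hensel: r_{i+1} = r_i − f(r_i)/f′(r_i) mod 5^{i+2}, where f′(x) = 3x². Iterate:
  r_0 = 1 (mod 5)
  r_1 = 11 (mod 25)
Final: r = 11 with f(r) ≡ 0 mod 5^2.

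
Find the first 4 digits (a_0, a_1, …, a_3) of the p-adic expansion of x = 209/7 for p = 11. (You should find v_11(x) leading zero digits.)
(a_0, …, a_3) = (0, 9, 1, 3)

v_11(209/7) = 1, so a_0 = ... = a_0 = 0. Factor out: x = 11^1 · u with u = 19/7 a unit in ℤ_11. Expand u iteratively via a_{v+i} = u_i mod 11, u_{i+1} = (u_i − a_{v+i})/11:
  u_0 = 19/7;  a_1 = 9;  u_1 = (u_0 − 9)/11 = -4/7
  u_1 = -4/7;  a_2 = 1;  u_2 = (u_1 − 1)/11 = -1/7
  u_2 = -1/7;  a_3 = 3;  u_3 = (u_2 − 3)/11 = -2/7
Digits: (0, 9, 1, 3).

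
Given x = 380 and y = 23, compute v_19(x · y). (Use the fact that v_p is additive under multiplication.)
v_19(8740) = 1

v_p(x) = 1 (factor: 380 = 19^1 · 20); v_p(y) = 0 (factor: 23 = 19^0 · 23). Additivity: v_p(xy) = v_p(x) + v_p(y) = 1 + 0 = 1. (Direct check: xy = 8740 = 19^1 · (460).)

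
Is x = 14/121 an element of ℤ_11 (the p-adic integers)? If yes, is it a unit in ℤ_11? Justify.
x ∉ ℤ_11 (v_11(x) = -2 < 0)

ℤ_11 = {x ∈ ℚ_11 : v_11(x) ≥ 0} and ℤ_11^× = {x ∈ ℤ_11 : v_11(x) = 0}. Here v_11(14/121) = v_11(num) − v_11(den) = -2; compare against these criteria.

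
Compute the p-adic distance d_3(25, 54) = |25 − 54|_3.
d_3(25, 54) = 1

Step 1 — x − y = 25 − 54 = -29. Step 2 — v_3(-29) = 0 (factor: -29 = −(3^0 · 29); the sign does not affect v_p). Step 3 — |x − y|_3 = 3^{0} = 1.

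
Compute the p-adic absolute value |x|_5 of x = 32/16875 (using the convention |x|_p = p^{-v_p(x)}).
|32/16875|_5 = 625

Step 1 — compute v_5(x) by factoring powers of 5 out of the numerator and denominator: v_5(32/16875) = -4. Step 2 — apply |x|_p = p^{-v_p(x)} = 5^{4} = 625.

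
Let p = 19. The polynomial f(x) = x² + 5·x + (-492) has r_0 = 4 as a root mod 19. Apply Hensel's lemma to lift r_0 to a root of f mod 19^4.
r_3 = 28086 (mod 130321)

Hensel: r_{i+1} = r_i − f(r_i)·(f′(r_i))^{-1} mod 19^{i+2}, f′(x) = 2x + 5. Iterate:
  r_0 = 4 (mod 19)
  r_1 = 289 (mod 361)
  r_2 = 650 (mod 6859)
  r_3 = 28086 (mod 130321)
Final: r = 28086 satisfies f(r) ≡ 0 mod 19^4.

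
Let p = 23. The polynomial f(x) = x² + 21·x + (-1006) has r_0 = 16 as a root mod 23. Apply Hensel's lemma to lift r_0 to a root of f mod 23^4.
r_3 = 53353 (mod 279841)

Hensel: r_{i+1} = r_i − f(r_i)·(f′(r_i))^{-1} mod 23^{i+2}, f′(x) = 2x + 21. Iterate:
  r_0 = 16 (mod 23)
  r_1 = 453 (mod 529)
  r_2 = 4685 (mod 12167)
  r_3 = 53353 (mod 279841)
Final: r = 53353 satisfies f(r) ≡ 0 mod 23^4.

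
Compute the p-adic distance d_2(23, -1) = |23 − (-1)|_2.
d_2(23, -1) = 1/8

Step 1 — x − y = 23 − (-1) = 24. Step 2 — v_2(24) = 3 (factor: 24 = (2^3 · 3); the sign does not affect v_p). Step 3 — |x − y|_2 = 2^{-3} = 1/8.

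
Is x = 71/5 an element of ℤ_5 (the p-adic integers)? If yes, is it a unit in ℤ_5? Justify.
x ∉ ℤ_5 (v_5(x) = -1 < 0)

ℤ_5 = {x ∈ ℚ_5 : v_5(x) ≥ 0} and ℤ_5^× = {x ∈ ℤ_5 : v_5(x) = 0}. Here v_5(71/5) = v_5(num) − v_5(den) = -1; compare against these criteria.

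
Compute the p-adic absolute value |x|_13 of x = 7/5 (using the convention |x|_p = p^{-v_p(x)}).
|7/5|_13 = 1

Step 1 — compute v_13(x) by factoring powers of 13 out of the numerator and denominator: v_13(7/5) = 0. Step 2 — apply |x|_p = p^{-v_p(x)} = 13^{0} = 1.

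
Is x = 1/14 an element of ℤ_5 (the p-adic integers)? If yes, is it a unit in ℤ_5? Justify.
x ∈ ℤ_5^× (unit); v_5(x) = 0

ℤ_5 = {x ∈ ℚ_5 : v_5(x) ≥ 0} and ℤ_5^× = {x ∈ ℤ_5 : v_5(x) = 0}. Here v_5(1/14) = v_5(num) − v_5(den) = 0; compare against these criteria.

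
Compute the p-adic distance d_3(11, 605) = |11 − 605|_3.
d_3(11, 605) = 1/27

Step 1 — x − y = 11 − 605 = -594. Step 2 — v_3(-594) = 3 (factor: -594 = −(3^3 · 22); the sign does not affect v_p). Step 3 — |x − y|_3 = 3^{-3} = 1/27.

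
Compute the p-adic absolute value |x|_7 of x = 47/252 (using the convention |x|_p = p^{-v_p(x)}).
|47/252|_7 = 7

Step 1 — compute v_7(x) by factoring powers of 7 out of the numerator and denominator: v_7(47/252) = -1. Step 2 — apply |x|_p = p^{-v_p(x)} = 7^{1} = 7.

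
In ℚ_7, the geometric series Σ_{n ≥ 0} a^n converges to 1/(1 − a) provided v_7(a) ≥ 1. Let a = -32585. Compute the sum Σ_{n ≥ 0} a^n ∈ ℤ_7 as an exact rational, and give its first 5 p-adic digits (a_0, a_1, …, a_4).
Σ a^n = 1/(1 − a) = 1/32586;  first 5 digits = (1, 0, 0, 3, 0)

v_7(a) = 3 ≥ 1, so the series converges in ℤ_7 to 1/(1 − a) = 1/(1 − (-32585)) = 1/32586. Expand this rational in ℤ_7: compute digits iteratively via d_i = x_i mod 7, x_{i+1} = (x_i − d_i)/7. The first 5 digits are (1, 0, 0, 3, 0).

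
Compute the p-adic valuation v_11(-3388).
v_11(-3388) = 2

v_11(n) is the largest exponent k such that 11^k divides n. Factor out: -3388 = -11^2 · 28. (Sign doesn't affect v_p.) So v_11(-3388) = 2.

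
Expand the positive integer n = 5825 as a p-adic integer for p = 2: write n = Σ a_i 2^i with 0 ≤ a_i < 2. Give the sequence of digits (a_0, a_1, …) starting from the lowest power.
(a_0, a_1, …) = (1, 0, 0, 0, 0, 0, 1, 1, 0, 1, 1, 0, 1)

Repeated division by 2 gives the digits low-to-high: 5825 = 1 + 1·2^6 + 1·2^7 + 1·2^9 + 1·2^10 + 1·2^12. Digit sequence: (1, 0, 0, 0, 0, 0, 1, 1, 0, 1, 1, 0, 1).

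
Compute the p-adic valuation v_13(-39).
v_13(-39) = 1

v_13(n) is the largest exponent k such that 13^k divides n. Factor out: -39 = -13^1 · 3. (Sign doesn't affect v_p.) So v_13(-39) = 1.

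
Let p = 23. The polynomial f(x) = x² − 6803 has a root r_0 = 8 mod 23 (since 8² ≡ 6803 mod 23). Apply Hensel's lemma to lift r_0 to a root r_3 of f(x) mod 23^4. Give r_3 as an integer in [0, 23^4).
r_3 = 193944 (mod 279841)

Hensel's recurrence: r_{i+1} = r_i − f(r_i)·(f′(r_i))^{-1} mod 23^{i+2}, with f′(x) = 2x. Iterate:
  r_0 = 8 (mod 23)
  r_1 = 330 (mod 529)
  r_2 = 11439 (mod 12167)
  r_3 = 193944 (mod 279841)
Final: r_3 = 193944, and one checks f(r_3) ≡ 0 mod 23^4.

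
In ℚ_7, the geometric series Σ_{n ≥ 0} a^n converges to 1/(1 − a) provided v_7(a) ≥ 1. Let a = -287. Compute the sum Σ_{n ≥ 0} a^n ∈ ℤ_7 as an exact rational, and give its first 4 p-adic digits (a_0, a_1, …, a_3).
Σ a^n = 1/(1 − a) = 1/288;  first 4 digits = (1, 1, 2, 2)

v_7(a) = 1 ≥ 1, so the series converges in ℤ_7 to 1/(1 − a) = 1/(1 − (-287)) = 1/288. Expand this rational in ℤ_7: compute digits iteratively via d_i = x_i mod 7, x_{i+1} = (x_i − d_i)/7. The first 4 digits are (1, 1, 2, 2).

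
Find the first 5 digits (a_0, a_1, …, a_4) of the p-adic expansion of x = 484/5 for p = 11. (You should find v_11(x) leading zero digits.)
(a_0, …, a_4) = (0, 0, 3, 2, 2)

v_11(484/5) = 2, so a_0 = ... = a_1 = 0. Factor out: x = 11^2 · u with u = 4/5 a unit in ℤ_11. Expand u iteratively via a_{v+i} = u_i mod 11, u_{i+1} = (u_i − a_{v+i})/11:
  u_0 = 4/5;  a_2 = 3;  u_1 = (u_0 − 3)/11 = -1/5
  u_1 = -1/5;  a_3 = 2;  u_2 = (u_1 − 2)/11 = -1/5
  u_2 = -1/5;  a_4 = 2;  u_3 = (u_2 − 2)/11 = -1/5
Digits: (0, 0, 3, 2, 2).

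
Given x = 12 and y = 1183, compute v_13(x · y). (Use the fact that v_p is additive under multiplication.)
v_13(14196) = 2

v_p(x) = 0 (factor: 12 = 13^0 · 12); v_p(y) = 2 (factor: 1183 = 13^2 · 7). Additivity: v_p(xy) = v_p(x) + v_p(y) = 0 + 2 = 2. (Direct check: xy = 14196 = 13^2 · (84).)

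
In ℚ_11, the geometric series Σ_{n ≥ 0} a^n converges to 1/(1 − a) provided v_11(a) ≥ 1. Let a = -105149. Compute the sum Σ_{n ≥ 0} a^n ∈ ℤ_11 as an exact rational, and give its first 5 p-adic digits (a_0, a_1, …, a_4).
Σ a^n = 1/(1 − a) = 1/105150;  first 5 digits = (1, 0, 0, 9, 3)

v_11(a) = 3 ≥ 1, so the series converges in ℤ_11 to 1/(1 − a) = 1/(1 − (-105149)) = 1/105150. Expand this rational in ℤ_11: compute digits iteratively via d_i = x_i mod 11, x_{i+1} = (x_i − d_i)/11. The first 5 digits are (1, 0, 0, 9, 3).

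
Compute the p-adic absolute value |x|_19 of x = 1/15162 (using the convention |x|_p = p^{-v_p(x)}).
|1/15162|_19 = 361

Step 1 — compute v_19(x) by factoring powers of 19 out of the numerator and denominator: v_19(1/15162) = -2. Step 2 — apply |x|_p = p^{-v_p(x)} = 19^{2} = 361.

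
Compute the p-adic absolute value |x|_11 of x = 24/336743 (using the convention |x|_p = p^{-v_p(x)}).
|24/336743|_11 = 14641

Step 1 — compute v_11(x) by factoring powers of 11 out of the numerator and denominator: v_11(24/336743) = -4. Step 2 — apply |x|_p = p^{-v_p(x)} = 11^{4} = 14641.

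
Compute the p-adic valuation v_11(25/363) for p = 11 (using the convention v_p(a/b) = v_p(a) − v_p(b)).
v_11(25/363) = -2

Factor powers of 11 from the numerator and denominator of the reduced fraction: 25 = 11^0 · 25 and 363 = 11^2 · 3. Apply v_p(a/b) = v_p(a) − v_p(b): v_11(25/363) = 0 − 2 = -2.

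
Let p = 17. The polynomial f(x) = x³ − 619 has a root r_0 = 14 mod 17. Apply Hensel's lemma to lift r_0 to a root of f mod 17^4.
r_3 = 20176 (mod 83521)

Hensel: r_{i+1} = r_i − f(r_i)/f′(r_i) mod 17^{i+2}, where f′(x) = 3x². Iterate:
  r_0 = 14 (mod 17)
  r_1 = 235 (mod 289)
  r_2 = 524 (mod 4913)
  r_3 = 20176 (mod 83521)
Final: r = 20176 with f(r) ≡ 0 mod 17^4.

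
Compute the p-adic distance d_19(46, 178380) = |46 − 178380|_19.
d_19(46, 178380) = 1/6859

Step 1 — x − y = 46 − 178380 = -178334. Step 2 — v_19(-178334) = 3 (factor: -178334 = −(19^3 · 26); the sign does not affect v_p). Step 3 — |x − y|_19 = 19^{-3} = 1/6859.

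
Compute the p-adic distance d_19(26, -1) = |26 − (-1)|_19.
d_19(26, -1) = 1

Step 1 — x − y = 26 − (-1) = 27. Step 2 — v_19(27) = 0 (factor: 27 = (19^0 · 27); the sign does not affect v_p). Step 3 — |x − y|_19 = 19^{0} = 1.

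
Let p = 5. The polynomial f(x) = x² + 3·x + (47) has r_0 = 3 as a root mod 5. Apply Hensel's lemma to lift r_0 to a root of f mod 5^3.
r_2 = 68 (mod 125)

Hensel: r_{i+1} = r_i − f(r_i)·(f′(r_i))^{-1} mod 5^{i+2}, f′(x) = 2x + 3. Iterate:
  r_0 = 3 (mod 5)
  r_1 = 18 (mod 25)
  r_2 = 68 (mod 125)
Final: r = 68 satisfies f(r) ≡ 0 mod 5^3.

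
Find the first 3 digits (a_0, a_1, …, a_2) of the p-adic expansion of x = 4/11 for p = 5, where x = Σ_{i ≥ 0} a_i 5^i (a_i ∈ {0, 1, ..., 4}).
(a_0, …, a_2) = (4, 2, 4)

v_5(4/11) = 0 (numerator and denominator both coprime to 5), so x ∈ ℤ_5^×. Compute digits iteratively via a_i = x_i mod 5, x_{i+1} = (x_i − a_i)/5, with x_0 = x:
  x_0 = 4/11;  a_0 = 4;  x_1 = (x_0 − 4)/5 = -8/11
  x_1 = -8/11;  a_1 = 2;  x_2 = (x_1 − 2)/5 = -6/11
  x_2 = -6/11;  a_2 = 4;  x_3 = (x_2 − 4)/5 = -10/11
Digits: (4, 2, 4).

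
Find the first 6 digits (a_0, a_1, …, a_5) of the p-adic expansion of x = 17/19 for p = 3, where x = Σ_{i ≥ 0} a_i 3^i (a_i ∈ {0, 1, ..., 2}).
(a_0, …, a_5) = (2, 2, 0, 1, 1, 0)

v_3(17/19) = 0 (numerator and denominator both coprime to 3), so x ∈ ℤ_3^×. Compute digits iteratively via a_i = x_i mod 3, x_{i+1} = (x_i − a_i)/3, with x_0 = x:
  x_0 = 17/19;  a_0 = 2;  x_1 = (x_0 − 2)/3 = -7/19
  x_1 = -7/19;  a_1 = 2;  x_2 = (x_1 − 2)/3 = -15/19
  x_2 = -15/19;  a_2 = 0;  x_3 = (x_2 − 0)/3 = -5/19
  x_3 = -5/19;  a_3 = 1;  x_4 = (x_3 − 1)/3 = -8/19
  x_4 = -8/19;  a_4 = 1;  x_5 = (x_4 − 1)/3 = -9/19
  x_5 = -9/19;  a_5 = 0;  x_6 = (x_5 − 0)/3 = -3/19
Digits: (2, 2, 0, 1, 1, 0).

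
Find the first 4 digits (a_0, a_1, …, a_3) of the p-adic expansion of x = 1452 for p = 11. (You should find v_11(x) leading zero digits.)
(a_0, …, a_3) = (0, 0, 1, 1)

v_11(1452) = 2, so a_0 = ... = a_1 = 0. Factor out: x = 11^2 · u with u = 12 a unit in ℤ_11. Expand u iteratively via a_{v+i} = u_i mod 11, u_{i+1} = (u_i − a_{v+i})/11:
  u_0 = 12;  a_2 = 1;  u_1 = (u_0 − 1)/11 = 1
  u_1 = 1;  a_3 = 1;  u_2 = (u_1 − 1)/11 = 0
Digits: (0, 0, 1, 1).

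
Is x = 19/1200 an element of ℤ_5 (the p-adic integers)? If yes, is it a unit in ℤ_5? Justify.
x ∉ ℤ_5 (v_5(x) = -2 < 0)

ℤ_5 = {x ∈ ℚ_5 : v_5(x) ≥ 0} and ℤ_5^× = {x ∈ ℤ_5 : v_5(x) = 0}. Here v_5(19/1200) = v_5(num) − v_5(den) = -2; compare against these criteria.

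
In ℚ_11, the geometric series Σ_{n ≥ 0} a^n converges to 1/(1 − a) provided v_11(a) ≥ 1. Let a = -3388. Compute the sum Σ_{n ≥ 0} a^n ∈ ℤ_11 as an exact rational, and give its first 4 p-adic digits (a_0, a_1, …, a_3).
Σ a^n = 1/(1 − a) = 1/3389;  first 4 digits = (1, 0, 5, 8)

v_11(a) = 2 ≥ 1, so the series converges in ℤ_11 to 1/(1 − a) = 1/(1 − (-3388)) = 1/3389. Expand this rational in ℤ_11: compute digits iteratively via d_i = x_i mod 11, x_{i+1} = (x_i − d_i)/11. The first 4 digits are (1, 0, 5, 8).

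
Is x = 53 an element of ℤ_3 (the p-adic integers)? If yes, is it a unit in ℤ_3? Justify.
x ∈ ℤ_3^× (unit); v_3(x) = 0

ℤ_3 = {x ∈ ℚ_3 : v_3(x) ≥ 0} and ℤ_3^× = {x ∈ ℤ_3 : v_3(x) = 0}. Here v_3(53) = v_3(num) − v_3(den) = 0; compare against these criteria.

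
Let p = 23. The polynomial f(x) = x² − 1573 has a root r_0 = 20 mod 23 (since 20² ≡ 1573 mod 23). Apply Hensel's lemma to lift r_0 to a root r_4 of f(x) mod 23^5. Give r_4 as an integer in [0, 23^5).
r_4 = 499994 (mod 6436343)

Hensel's recurrence: r_{i+1} = r_i − f(r_i)·(f′(r_i))^{-1} mod 23^{i+2}, with f′(x) = 2x. Iterate:
  r_0 = 20 (mod 23)
  r_1 = 89 (mod 529)
  r_2 = 1147 (mod 12167)
  r_3 = 220153 (mod 279841)
  r_4 = 499994 (mod 6436343)
Final: r_4 = 499994, and one checks f(r_4) ≡ 0 mod 23^5.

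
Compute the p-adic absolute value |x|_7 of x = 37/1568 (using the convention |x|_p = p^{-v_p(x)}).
|37/1568|_7 = 49

Step 1 — compute v_7(x) by factoring powers of 7 out of the numerator and denominator: v_7(37/1568) = -2. Step 2 — apply |x|_p = p^{-v_p(x)} = 7^{2} = 49.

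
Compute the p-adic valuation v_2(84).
v_2(84) = 2

v_2(n) is the largest exponent k such that 2^k divides n. Factor out: 84 = 2^2 · 21. (Sign doesn't affect v_p.) So v_2(84) = 2.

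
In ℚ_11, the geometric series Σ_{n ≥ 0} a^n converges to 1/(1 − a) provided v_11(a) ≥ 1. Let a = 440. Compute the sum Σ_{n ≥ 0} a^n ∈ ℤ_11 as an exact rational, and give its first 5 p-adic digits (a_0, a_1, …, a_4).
Σ a^n = 1/(1 − a) = -1/439;  first 5 digits = (1, 7, 8, 4, 4)

v_11(a) = 1 ≥ 1, so the series converges in ℤ_11 to 1/(1 − a) = 1/(1 − 440) = -1/439. Expand this rational in ℤ_11: compute digits iteratively via d_i = x_i mod 11, x_{i+1} = (x_i − d_i)/11. The first 5 digits are (1, 7, 8, 4, 4).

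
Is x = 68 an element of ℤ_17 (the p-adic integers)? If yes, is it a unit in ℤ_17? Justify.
x ∈ ℤ_17 but not a unit; v_17(x) = 1 > 0

ℤ_17 = {x ∈ ℚ_17 : v_17(x) ≥ 0} and ℤ_17^× = {x ∈ ℤ_17 : v_17(x) = 0}. Here v_17(68) = v_17(num) − v_17(den) = 1; compare against these criteria.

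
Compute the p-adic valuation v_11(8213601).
v_11(8213601) = 5

v_11(n) is the largest exponent k such that 11^k divides n. Factor out: 8213601 = 11^5 · 51. (Sign doesn't affect v_p.) So v_11(8213601) = 5.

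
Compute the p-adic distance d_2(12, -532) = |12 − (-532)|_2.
d_2(12, -532) = 1/32

Step 1 — x − y = 12 − (-532) = 544. Step 2 — v_2(544) = 5 (factor: 544 = (2^5 · 17); the sign does not affect v_p). Step 3 — |x − y|_2 = 2^{-5} = 1/32.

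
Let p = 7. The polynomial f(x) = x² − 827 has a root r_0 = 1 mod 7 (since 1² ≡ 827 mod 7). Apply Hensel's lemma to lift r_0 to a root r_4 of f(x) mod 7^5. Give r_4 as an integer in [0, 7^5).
r_4 = 13399 (mod 16807)

Hensel's recurrence: r_{i+1} = r_i − f(r_i)·(f′(r_i))^{-1} mod 7^{i+2}, with f′(x) = 2x. Iterate:
  r_0 = 1 (mod 7)
  r_1 = 22 (mod 49)
  r_2 = 22 (mod 343)
  r_3 = 1394 (mod 2401)
  r_4 = 13399 (mod 16807)
Final: r_4 = 13399, and one checks f(r_4) ≡ 0 mod 7^5.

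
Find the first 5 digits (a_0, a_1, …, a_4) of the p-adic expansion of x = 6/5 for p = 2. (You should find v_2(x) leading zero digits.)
(a_0, …, a_4) = (0, 1, 1, 1, 0)

v_2(6/5) = 1, so a_0 = ... = a_0 = 0. Factor out: x = 2^1 · u with u = 3/5 a unit in ℤ_2. Expand u iteratively via a_{v+i} = u_i mod 2, u_{i+1} = (u_i − a_{v+i})/2:
  u_0 = 3/5;  a_1 = 1;  u_1 = (u_0 − 1)/2 = -1/5
  u_1 = -1/5;  a_2 = 1;  u_2 = (u_1 − 1)/2 = -3/5
  u_2 = -3/5;  a_3 = 1;  u_3 = (u_2 − 1)/2 = -4/5
  u_3 = -4/5;  a_4 = 0;  u_4 = (u_3 − 0)/2 = -2/5
Digits: (0, 1, 1, 1, 0).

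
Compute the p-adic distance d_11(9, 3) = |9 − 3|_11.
d_11(9, 3) = 1

Step 1 — x − y = 9 − 3 = 6. Step 2 — v_11(6) = 0 (factor: 6 = (11^0 · 6); the sign does not affect v_p). Step 3 — |x − y|_11 = 11^{0} = 1.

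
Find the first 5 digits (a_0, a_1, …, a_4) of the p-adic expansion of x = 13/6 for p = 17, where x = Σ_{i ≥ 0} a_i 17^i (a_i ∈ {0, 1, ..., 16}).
(a_0, …, a_4) = (5, 14, 2, 14, 2)

v_17(13/6) = 0 (numerator and denominator both coprime to 17), so x ∈ ℤ_17^×. Compute digits iteratively via a_i = x_i mod 17, x_{i+1} = (x_i − a_i)/17, with x_0 = x:
  x_0 = 13/6;  a_0 = 5;  x_1 = (x_0 − 5)/17 = -1/6
  x_1 = -1/6;  a_1 = 14;  x_2 = (x_1 − 14)/17 = -5/6
  x_2 = -5/6;  a_2 = 2;  x_3 = (x_2 − 2)/17 = -1/6
  x_3 = -1/6;  a_3 = 14;  x_4 = (x_3 − 14)/17 = -5/6
  x_4 = -5/6;  a_4 = 2;  x_5 = (x_4 − 2)/17 = -1/6
Digits: (5, 14, 2, 14, 2).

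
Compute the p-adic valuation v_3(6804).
v_3(6804) = 5

v_3(n) is the largest exponent k such that 3^k divides n. Factor out: 6804 = 3^5 · 28. (Sign doesn't affect v_p.) So v_3(6804) = 5.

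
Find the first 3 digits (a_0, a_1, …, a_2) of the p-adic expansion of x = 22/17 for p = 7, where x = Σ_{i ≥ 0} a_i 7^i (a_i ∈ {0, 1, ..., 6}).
(a_0, …, a_2) = (5, 4, 1)

v_7(22/17) = 0 (numerator and denominator both coprime to 7), so x ∈ ℤ_7^×. Compute digits iteratively via a_i = x_i mod 7, x_{i+1} = (x_i − a_i)/7, with x_0 = x:
  x_0 = 22/17;  a_0 = 5;  x_1 = (x_0 − 5)/7 = -9/17
  x_1 = -9/17;  a_1 = 4;  x_2 = (x_1 − 4)/7 = -11/17
  x_2 = -11/17;  a_2 = 1;  x_3 = (x_2 − 1)/7 = -4/17
Digits: (5, 4, 1).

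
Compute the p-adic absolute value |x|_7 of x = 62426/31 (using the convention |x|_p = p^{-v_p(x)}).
|62426/31|_7 = 1/2401

Step 1 — compute v_7(x) by factoring powers of 7 out of the numerator and denominator: v_7(62426/31) = 4. Step 2 — apply |x|_p = p^{-v_p(x)} = 7^{-4} = 1/2401.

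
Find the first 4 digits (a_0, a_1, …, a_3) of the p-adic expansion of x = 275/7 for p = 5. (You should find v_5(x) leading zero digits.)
(a_0, …, a_3) = (0, 0, 3, 4)

v_5(275/7) = 2, so a_0 = ... = a_1 = 0. Factor out: x = 5^2 · u with u = 11/7 a unit in ℤ_5. Expand u iteratively via a_{v+i} = u_i mod 5, u_{i+1} = (u_i − a_{v+i})/5:
  u_0 = 11/7;  a_2 = 3;  u_1 = (u_0 − 3)/5 = -2/7
  u_1 = -2/7;  a_3 = 4;  u_2 = (u_1 − 4)/5 = -6/7
Digits: (0, 0, 3, 4).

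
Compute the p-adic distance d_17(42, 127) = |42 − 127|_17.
d_17(42, 127) = 1/17

Step 1 — x − y = 42 − 127 = -85. Step 2 — v_17(-85) = 1 (factor: -85 = −(17^1 · 5); the sign does not affect v_p). Step 3 — |x − y|_17 = 17^{-1} = 1/17.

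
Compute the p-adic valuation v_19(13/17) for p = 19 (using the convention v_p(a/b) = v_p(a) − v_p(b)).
v_19(13/17) = 0

Factor powers of 19 from the numerator and denominator of the reduced fraction: 13 = 19^0 · 13 and 17 = 19^0 · 17. Apply v_p(a/b) = v_p(a) − v_p(b): v_19(13/17) = 0 − 0 = 0.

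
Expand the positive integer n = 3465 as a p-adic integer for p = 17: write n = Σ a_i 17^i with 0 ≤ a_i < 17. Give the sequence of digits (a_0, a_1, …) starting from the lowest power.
(a_0, a_1, …) = (14, 16, 11)

Repeated division by 17 gives the digits low-to-high: 3465 = 14 + 16·17^1 + 11·17^2. Digit sequence: (14, 16, 11).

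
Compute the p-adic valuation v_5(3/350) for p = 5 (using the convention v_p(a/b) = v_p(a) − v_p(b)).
v_5(3/350) = -2

Factor powers of 5 from the numerator and denominator of the reduced fraction: 3 = 5^0 · 3 and 350 = 5^2 · 14. Apply v_p(a/b) = v_p(a) − v_p(b): v_5(3/350) = 0 − 2 = -2.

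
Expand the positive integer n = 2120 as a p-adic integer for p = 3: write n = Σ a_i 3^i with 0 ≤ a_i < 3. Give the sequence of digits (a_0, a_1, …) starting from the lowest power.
(a_0, a_1, …) = (2, 1, 1, 0, 2, 2, 2)

Repeated division by 3 gives the digits low-to-high: 2120 = 2 + 1·3^1 + 1·3^2 + 2·3^4 + 2·3^5 + 2·3^6. Digit sequence: (2, 1, 1, 0, 2, 2, 2).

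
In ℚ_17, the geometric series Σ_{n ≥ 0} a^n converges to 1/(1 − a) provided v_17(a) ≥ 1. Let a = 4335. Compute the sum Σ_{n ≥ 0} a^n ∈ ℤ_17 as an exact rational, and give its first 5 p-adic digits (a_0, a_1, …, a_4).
Σ a^n = 1/(1 − a) = -1/4334;  first 5 digits = (1, 0, 15, 0, 4)

v_17(a) = 2 ≥ 1, so the series converges in ℤ_17 to 1/(1 − a) = 1/(1 − 4335) = -1/4334. Expand this rational in ℤ_17: compute digits iteratively via d_i = x_i mod 17, x_{i+1} = (x_i − d_i)/17. The first 5 digits are (1, 0, 15, 0, 4).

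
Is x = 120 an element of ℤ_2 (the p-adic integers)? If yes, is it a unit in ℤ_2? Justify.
x ∈ ℤ_2 but not a unit; v_2(x) = 3 > 0

ℤ_2 = {x ∈ ℚ_2 : v_2(x) ≥ 0} and ℤ_2^× = {x ∈ ℤ_2 : v_2(x) = 0}. Here v_2(120) = v_2(num) − v_2(den) = 3; compare against these criteria.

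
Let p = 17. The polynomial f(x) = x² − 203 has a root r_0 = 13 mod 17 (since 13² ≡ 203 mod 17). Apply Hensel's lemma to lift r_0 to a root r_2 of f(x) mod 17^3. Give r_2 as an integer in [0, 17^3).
r_2 = 2104 (mod 4913)

Hensel's recurrence: r_{i+1} = r_i − f(r_i)·(f′(r_i))^{-1} mod 17^{i+2}, with f′(x) = 2x. Iterate:
  r_0 = 13 (mod 17)
  r_1 = 81 (mod 289)
  r_2 = 2104 (mod 4913)
Final: r_2 = 2104, and one checks f(r_2) ≡ 0 mod 17^3.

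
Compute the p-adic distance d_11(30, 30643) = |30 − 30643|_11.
d_11(30, 30643) = 1/1331

Step 1 — x − y = 30 − 30643 = -30613. Step 2 — v_11(-30613) = 3 (factor: -30613 = −(11^3 · 23); the sign does not affect v_p). Step 3 — |x − y|_11 = 11^{-3} = 1/1331.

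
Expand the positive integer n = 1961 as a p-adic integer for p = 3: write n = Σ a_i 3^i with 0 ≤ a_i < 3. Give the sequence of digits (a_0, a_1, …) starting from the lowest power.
(a_0, a_1, …) = (2, 2, 1, 0, 0, 2, 2)

Repeated division by 3 gives the digits low-to-high: 1961 = 2 + 2·3^1 + 1·3^2 + 2·3^5 + 2·3^6. Digit sequence: (2, 2, 1, 0, 0, 2, 2).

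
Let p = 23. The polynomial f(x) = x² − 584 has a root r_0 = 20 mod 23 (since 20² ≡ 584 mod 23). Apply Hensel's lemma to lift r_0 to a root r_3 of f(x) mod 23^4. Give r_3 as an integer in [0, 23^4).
r_3 = 198188 (mod 279841)

Hensel's recurrence: r_{i+1} = r_i − f(r_i)·(f′(r_i))^{-1} mod 23^{i+2}, with f′(x) = 2x. Iterate:
  r_0 = 20 (mod 23)
  r_1 = 342 (mod 529)
  r_2 = 3516 (mod 12167)
  r_3 = 198188 (mod 279841)
Final: r_3 = 198188, and one checks f(r_3) ≡ 0 mod 23^4.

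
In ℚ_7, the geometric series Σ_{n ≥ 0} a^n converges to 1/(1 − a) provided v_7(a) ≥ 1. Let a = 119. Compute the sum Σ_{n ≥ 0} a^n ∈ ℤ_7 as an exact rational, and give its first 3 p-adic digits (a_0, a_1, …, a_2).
Σ a^n = 1/(1 − a) = -1/118;  first 3 digits = (1, 3, 4)

v_7(a) = 1 ≥ 1, so the series converges in ℤ_7 to 1/(1 − a) = 1/(1 − 119) = -1/118. Expand this rational in ℤ_7: compute digits iteratively via d_i = x_i mod 7, x_{i+1} = (x_i − d_i)/7. The first 3 digits are (1, 3, 4).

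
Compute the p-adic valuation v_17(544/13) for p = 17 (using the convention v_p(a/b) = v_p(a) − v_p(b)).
v_17(544/13) = 1

Factor powers of 17 from the numerator and denominator of the reduced fraction: 544 = 17^1 · 32 and 13 = 17^0 · 13. Apply v_p(a/b) = v_p(a) − v_p(b): v_17(544/13) = 1 − 0 = 1.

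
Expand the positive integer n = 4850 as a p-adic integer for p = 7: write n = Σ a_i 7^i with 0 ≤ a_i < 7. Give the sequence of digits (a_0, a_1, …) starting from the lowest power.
(a_0, a_1, …) = (6, 6, 0, 0, 2)

Repeated division by 7 gives the digits low-to-high: 4850 = 6 + 6·7^1 + 2·7^4. Digit sequence: (6, 6, 0, 0, 2).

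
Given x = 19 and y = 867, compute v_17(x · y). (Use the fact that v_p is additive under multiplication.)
v_17(16473) = 2

v_p(x) = 0 (factor: 19 = 17^0 · 19); v_p(y) = 2 (factor: 867 = 17^2 · 3). Additivity: v_p(xy) = v_p(x) + v_p(y) = 0 + 2 = 2. (Direct check: xy = 16473 = 17^2 · (57).)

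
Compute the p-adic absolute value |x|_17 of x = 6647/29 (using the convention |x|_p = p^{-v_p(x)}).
|6647/29|_17 = 1/289

Step 1 — compute v_17(x) by factoring powers of 17 out of the numerator and denominator: v_17(6647/29) = 2. Step 2 — apply |x|_p = p^{-v_p(x)} = 17^{-2} = 1/289.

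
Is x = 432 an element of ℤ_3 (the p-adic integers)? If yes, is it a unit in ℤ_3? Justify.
x ∈ ℤ_3 but not a unit; v_3(x) = 3 > 0

ℤ_3 = {x ∈ ℚ_3 : v_3(x) ≥ 0} and ℤ_3^× = {x ∈ ℤ_3 : v_3(x) = 0}. Here v_3(432) = v_3(num) − v_3(den) = 3; compare against these criteria.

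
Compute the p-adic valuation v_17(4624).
v_17(4624) = 2

v_17(n) is the largest exponent k such that 17^k divides n. Factor out: 4624 = 17^2 · 16. (Sign doesn't affect v_p.) So v_17(4624) = 2.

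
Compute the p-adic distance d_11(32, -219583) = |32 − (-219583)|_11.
d_11(32, -219583) = 1/14641

Step 1 — x − y = 32 − (-219583) = 219615. Step 2 — v_11(219615) = 4 (factor: 219615 = (11^4 · 15); the sign does not affect v_p). Step 3 — |x − y|_11 = 11^{-4} = 1/14641.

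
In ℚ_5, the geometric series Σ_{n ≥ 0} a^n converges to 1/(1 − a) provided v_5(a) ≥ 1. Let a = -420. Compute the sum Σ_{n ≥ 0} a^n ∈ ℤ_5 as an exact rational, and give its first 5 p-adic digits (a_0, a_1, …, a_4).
Σ a^n = 1/(1 − a) = 1/421;  first 5 digits = (1, 1, 4, 3, 1)

v_5(a) = 1 ≥ 1, so the series converges in ℤ_5 to 1/(1 − a) = 1/(1 − (-420)) = 1/421. Expand this rational in ℤ_5: compute digits iteratively via d_i = x_i mod 5, x_{i+1} = (x_i − d_i)/5. The first 5 digits are (1, 1, 4, 3, 1).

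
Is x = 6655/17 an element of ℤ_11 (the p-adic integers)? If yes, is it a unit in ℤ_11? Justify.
x ∈ ℤ_11 but not a unit; v_11(x) = 3 > 0

ℤ_11 = {x ∈ ℚ_11 : v_11(x) ≥ 0} and ℤ_11^× = {x ∈ ℤ_11 : v_11(x) = 0}. Here v_11(6655/17) = v_11(num) − v_11(den) = 3; compare against these criteria.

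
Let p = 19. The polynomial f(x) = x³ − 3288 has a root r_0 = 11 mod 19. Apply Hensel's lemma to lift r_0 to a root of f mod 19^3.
r_2 = 5141 (mod 6859)

Hensel: r_{i+1} = r_i − f(r_i)/f′(r_i) mod 19^{i+2}, where f′(x) = 3x². Iterate:
  r_0 = 11 (mod 19)
  r_1 = 87 (mod 361)
  r_2 = 5141 (mod 6859)
Final: r = 5141 with f(r) ≡ 0 mod 19^3.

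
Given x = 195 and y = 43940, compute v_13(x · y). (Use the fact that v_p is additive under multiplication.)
v_13(8568300) = 4

v_p(x) = 1 (factor: 195 = 13^1 · 15); v_p(y) = 3 (factor: 43940 = 13^3 · 20). Additivity: v_p(xy) = v_p(x) + v_p(y) = 1 + 3 = 4. (Direct check: xy = 8568300 = 13^4 · (300).)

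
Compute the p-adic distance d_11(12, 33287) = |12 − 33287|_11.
d_11(12, 33287) = 1/1331

Step 1 — x − y = 12 − 33287 = -33275. Step 2 — v_11(-33275) = 3 (factor: -33275 = −(11^3 · 25); the sign does not affect v_p). Step 3 — |x − y|_11 = 11^{-3} = 1/1331.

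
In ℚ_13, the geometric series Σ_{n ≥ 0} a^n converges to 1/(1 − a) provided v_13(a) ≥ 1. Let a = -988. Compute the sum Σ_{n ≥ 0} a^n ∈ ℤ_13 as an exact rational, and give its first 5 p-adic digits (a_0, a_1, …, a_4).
Σ a^n = 1/(1 − a) = 1/989;  first 5 digits = (1, 2, 11, 9, 4)

v_13(a) = 1 ≥ 1, so the series converges in ℤ_13 to 1/(1 − a) = 1/(1 − (-988)) = 1/989. Expand this rational in ℤ_13: compute digits iteratively via d_i = x_i mod 13, x_{i+1} = (x_i − d_i)/13. The first 5 digits are (1, 2, 11, 9, 4).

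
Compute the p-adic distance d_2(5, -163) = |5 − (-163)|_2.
d_2(5, -163) = 1/8

Step 1 — x − y = 5 − (-163) = 168. Step 2 — v_2(168) = 3 (factor: 168 = (2^3 · 21); the sign does not affect v_p). Step 3 — |x − y|_2 = 2^{-3} = 1/8.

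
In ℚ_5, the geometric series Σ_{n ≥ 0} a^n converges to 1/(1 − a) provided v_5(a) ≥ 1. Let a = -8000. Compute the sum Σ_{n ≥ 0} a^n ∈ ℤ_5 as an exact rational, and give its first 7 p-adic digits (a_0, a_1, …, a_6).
Σ a^n = 1/(1 − a) = 1/8001;  first 7 digits = (1, 0, 0, 1, 2, 2, 0)

v_5(a) = 3 ≥ 1, so the series converges in ℤ_5 to 1/(1 − a) = 1/(1 − (-8000)) = 1/8001. Expand this rational in ℤ_5: compute digits iteratively via d_i = x_i mod 5, x_{i+1} = (x_i − d_i)/5. The first 7 digits are (1, 0, 0, 1, 2, 2, 0).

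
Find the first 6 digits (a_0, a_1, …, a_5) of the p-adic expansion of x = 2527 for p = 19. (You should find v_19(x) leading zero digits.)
(a_0, …, a_5) = (0, 0, 7, 0, 0, 0)

v_19(2527) = 2, so a_0 = ... = a_1 = 0. Factor out: x = 19^2 · u with u = 7 a unit in ℤ_19. Expand u iteratively via a_{v+i} = u_i mod 19, u_{i+1} = (u_i − a_{v+i})/19:
  u_0 = 7;  a_2 = 7;  u_1 = (u_0 − 7)/19 = 0
  u_1 = 0;  a_3 = 0;  u_2 = (u_1 − 0)/19 = 0
  u_2 = 0;  a_4 = 0;  u_3 = (u_2 − 0)/19 = 0
  u_3 = 0;  a_5 = 0;  u_4 = (u_3 − 0)/19 = 0
Digits: (0, 0, 7, 0, 0, 0).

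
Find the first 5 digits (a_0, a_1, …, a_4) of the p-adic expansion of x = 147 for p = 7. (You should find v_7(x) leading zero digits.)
(a_0, …, a_4) = (0, 0, 3, 0, 0)

v_7(147) = 2, so a_0 = ... = a_1 = 0. Factor out: x = 7^2 · u with u = 3 a unit in ℤ_7. Expand u iteratively via a_{v+i} = u_i mod 7, u_{i+1} = (u_i − a_{v+i})/7:
  u_0 = 3;  a_2 = 3;  u_1 = (u_0 − 3)/7 = 0
  u_1 = 0;  a_3 = 0;  u_2 = (u_1 − 0)/7 = 0
  u_2 = 0;  a_4 = 0;  u_3 = (u_2 − 0)/7 = 0
Digits: (0, 0, 3, 0, 0).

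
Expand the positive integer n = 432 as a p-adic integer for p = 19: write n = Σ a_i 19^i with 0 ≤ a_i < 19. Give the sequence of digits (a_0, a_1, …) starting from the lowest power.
(a_0, a_1, …) = (14, 3, 1)

Repeated division by 19 gives the digits low-to-high: 432 = 14 + 3·19^1 + 1·19^2. Digit sequence: (14, 3, 1).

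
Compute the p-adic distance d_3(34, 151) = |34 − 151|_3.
d_3(34, 151) = 1/9

Step 1 — x − y = 34 − 151 = -117. Step 2 — v_3(-117) = 2 (factor: -117 = −(3^2 · 13); the sign does not affect v_p). Step 3 — |x − y|_3 = 3^{-2} = 1/9.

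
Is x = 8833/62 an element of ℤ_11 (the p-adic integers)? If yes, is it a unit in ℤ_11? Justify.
x ∈ ℤ_11 but not a unit; v_11(x) = 2 > 0

ℤ_11 = {x ∈ ℚ_11 : v_11(x) ≥ 0} and ℤ_11^× = {x ∈ ℤ_11 : v_11(x) = 0}. Here v_11(8833/62) = v_11(num) − v_11(den) = 2; compare against these criteria.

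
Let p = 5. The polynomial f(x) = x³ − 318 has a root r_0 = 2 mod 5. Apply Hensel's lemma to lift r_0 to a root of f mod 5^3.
r_2 = 57 (mod 125)

Hensel: r_{i+1} = r_i − f(r_i)/f′(r_i) mod 5^{i+2}, where f′(x) = 3x². Iterate:
  r_0 = 2 (mod 5)
  r_1 = 7 (mod 25)
  r_2 = 57 (mod 125)
Final: r = 57 with f(r) ≡ 0 mod 5^3.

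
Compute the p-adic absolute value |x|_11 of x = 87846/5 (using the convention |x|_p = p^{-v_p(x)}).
|87846/5|_11 = 1/14641

Step 1 — compute v_11(x) by factoring powers of 11 out of the numerator and denominator: v_11(87846/5) = 4. Step 2 — apply |x|_p = p^{-v_p(x)} = 11^{-4} = 1/14641.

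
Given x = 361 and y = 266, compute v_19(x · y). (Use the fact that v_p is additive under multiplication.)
v_19(96026) = 3

v_p(x) = 2 (factor: 361 = 19^2 · 1); v_p(y) = 1 (factor: 266 = 19^1 · 14). Additivity: v_p(xy) = v_p(x) + v_p(y) = 2 + 1 = 3. (Direct check: xy = 96026 = 19^3 · (14).)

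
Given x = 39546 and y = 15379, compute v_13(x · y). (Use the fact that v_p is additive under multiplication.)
v_13(608177934) = 6

v_p(x) = 3 (factor: 39546 = 13^3 · 18); v_p(y) = 3 (factor: 15379 = 13^3 · 7). Additivity: v_p(xy) = v_p(x) + v_p(y) = 3 + 3 = 6. (Direct check: xy = 608177934 = 13^6 · (126).)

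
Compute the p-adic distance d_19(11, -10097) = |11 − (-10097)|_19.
d_19(11, -10097) = 1/361

Step 1 — x − y = 11 − (-10097) = 10108. Step 2 — v_19(10108) = 2 (factor: 10108 = (19^2 · 28); the sign does not affect v_p). Step 3 — |x − y|_19 = 19^{-2} = 1/361.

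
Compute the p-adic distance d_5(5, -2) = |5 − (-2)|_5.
d_5(5, -2) = 1

Step 1 — x − y = 5 − (-2) = 7. Step 2 — v_5(7) = 0 (factor: 7 = (5^0 · 7); the sign does not affect v_p). Step 3 — |x − y|_5 = 5^{0} = 1.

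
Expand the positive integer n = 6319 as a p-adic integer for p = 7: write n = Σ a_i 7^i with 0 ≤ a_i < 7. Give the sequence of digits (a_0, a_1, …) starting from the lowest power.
(a_0, a_1, …) = (5, 6, 2, 4, 2)

Repeated division by 7 gives the digits low-to-high: 6319 = 5 + 6·7^1 + 2·7^2 + 4·7^3 + 2·7^4. Digit sequence: (5, 6, 2, 4, 2).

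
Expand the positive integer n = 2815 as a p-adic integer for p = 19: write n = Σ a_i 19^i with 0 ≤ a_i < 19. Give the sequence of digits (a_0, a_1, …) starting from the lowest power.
(a_0, a_1, …) = (3, 15, 7)

Repeated division by 19 gives the digits low-to-high: 2815 = 3 + 15·19^1 + 7·19^2. Digit sequence: (3, 15, 7).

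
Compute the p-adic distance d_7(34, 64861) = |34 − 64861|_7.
d_7(34, 64861) = 1/2401

Step 1 — x − y = 34 − 64861 = -64827. Step 2 — v_7(-64827) = 4 (factor: -64827 = −(7^4 · 27); the sign does not affect v_p). Step 3 — |x − y|_7 = 7^{-4} = 1/2401.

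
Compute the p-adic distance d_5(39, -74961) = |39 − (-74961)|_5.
d_5(39, -74961) = 1/3125

Step 1 — x − y = 39 − (-74961) = 75000. Step 2 — v_5(75000) = 5 (factor: 75000 = (5^5 · 24); the sign does not affect v_p). Step 3 — |x − y|_5 = 5^{-5} = 1/3125.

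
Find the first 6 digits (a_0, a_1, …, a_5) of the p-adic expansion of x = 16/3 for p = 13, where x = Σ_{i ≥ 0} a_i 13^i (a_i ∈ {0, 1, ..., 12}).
(a_0, …, a_5) = (1, 9, 8, 8, 8, 8)

v_13(16/3) = 0 (numerator and denominator both coprime to 13), so x ∈ ℤ_13^×. Compute digits iteratively via a_i = x_i mod 13, x_{i+1} = (x_i − a_i)/13, with x_0 = x:
  x_0 = 16/3;  a_0 = 1;  x_1 = (x_0 − 1)/13 = 1/3
  x_1 = 1/3;  a_1 = 9;  x_2 = (x_1 − 9)/13 = -2/3
  x_2 = -2/3;  a_2 = 8;  x_3 = (x_2 − 8)/13 = -2/3
  x_3 = -2/3;  a_3 = 8;  x_4 = (x_3 − 8)/13 = -2/3
  x_4 = -2/3;  a_4 = 8;  x_5 = (x_4 − 8)/13 = -2/3
  x_5 = -2/3;  a_5 = 8;  x_6 = (x_5 − 8)/13 = -2/3
Digits: (1, 9, 8, 8, 8, 8).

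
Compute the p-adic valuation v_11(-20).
v_11(-20) = 0

v_11(n) is the largest exponent k such that 11^k divides n. Factor out: -20 = -11^0 · 20. (Sign doesn't affect v_p.) So v_11(-20) = 0.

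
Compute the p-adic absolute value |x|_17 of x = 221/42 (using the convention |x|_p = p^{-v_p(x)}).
|221/42|_17 = 1/17

Step 1 — compute v_17(x) by factoring powers of 17 out of the numerator and denominator: v_17(221/42) = 1. Step 2 — apply |x|_p = p^{-v_p(x)} = 17^{-1} = 1/17.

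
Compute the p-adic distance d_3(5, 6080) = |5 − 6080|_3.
d_3(5, 6080) = 1/243

Step 1 — x − y = 5 − 6080 = -6075. Step 2 — v_3(-6075) = 5 (factor: -6075 = −(3^5 · 25); the sign does not affect v_p). Step 3 — |x − y|_3 = 3^{-5} = 1/243.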